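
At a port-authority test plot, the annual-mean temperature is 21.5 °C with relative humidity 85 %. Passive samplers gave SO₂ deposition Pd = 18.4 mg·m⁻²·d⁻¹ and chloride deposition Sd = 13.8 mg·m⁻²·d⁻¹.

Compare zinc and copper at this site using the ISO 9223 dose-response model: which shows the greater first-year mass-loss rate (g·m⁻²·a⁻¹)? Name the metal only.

copper

zinc: temperature factor f = -0.071·(11.5) = -0.8165
  Pd branch = 0.0129·Pd^0.44·e^(0.046·RH+f) = 1.025 μm/a
  Cl⁻ term: 0.0175·13.8^0.57·exp(0.008·85+0.085·21.5) = 0.9589
  sum: 1.025 + 0.9589 → r_corr = 1.984 μm/a
  mass loss = 1.984 μm/a × 7.14 g/cm³ = 14.16 g·m⁻²·a⁻¹
copper: f(T) = -0.080·(T−10) [T>10 °C] = -0.9200
  Pd branch = 0.0053·Pd^0.26·e^(0.059·RH+f) = 0.6785 μm/a
  Cl⁻ term: 0.01025·13.8^0.27·exp(0.036·85+0.049·21.5) = 1.273
  r_corr = 0.6785 + 1.273 = 1.952 μm/a
  mass loss = 1.952 μm/a × 8.96 g/cm³ = 17.49 g·m⁻²·a⁻¹
Ordering by g·m⁻²·a⁻¹: copper (17.5) > zinc (14.2)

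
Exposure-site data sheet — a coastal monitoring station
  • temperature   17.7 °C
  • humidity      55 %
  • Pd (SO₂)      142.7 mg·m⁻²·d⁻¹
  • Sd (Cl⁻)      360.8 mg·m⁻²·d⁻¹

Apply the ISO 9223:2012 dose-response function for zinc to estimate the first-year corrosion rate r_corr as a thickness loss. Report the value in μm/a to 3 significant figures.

r_corr = 4.34 μm/a

zinc: temperature factor f = -0.071·(7.7) = -0.5467
  SO₂ term: 0.0129·142.7^0.44·exp(0.046·55-0.5467) = 0.8315
  Cl⁻ term: 0.0175·360.8^0.57·exp(0.008·55+0.085·17.7) = 3.509
  sum: 0.8315 + 3.509 → r_corr = 4.34 μm/a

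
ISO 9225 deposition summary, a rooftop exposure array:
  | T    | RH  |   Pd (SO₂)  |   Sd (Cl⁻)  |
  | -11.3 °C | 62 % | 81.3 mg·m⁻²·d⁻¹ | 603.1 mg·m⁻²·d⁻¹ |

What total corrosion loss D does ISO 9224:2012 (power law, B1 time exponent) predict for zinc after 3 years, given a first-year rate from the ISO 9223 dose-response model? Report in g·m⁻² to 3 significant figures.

zinc: T≤10 °C ⇒ hinge +0.038·(-11.3−10) = -0.8094
  SO₂ term: 0.0129·81.3^0.44·exp(0.046·62-0.8094) = 0.6888
  Sd branch = 0.0175·Sd^0.57·e^(0.008·RH+0.085·T) = 0.4228 μm/a
  sum: 0.6888 + 0.4228 → r_corr = 1.112 μm/a
Long-term exponent b (ISO 9224 Table 2, B1) = 0.813
  D(3) = 1.112 × 3^0.813 = 1.112 × 2.443 = 2.716 μm
  Mass loss = 2.716 μm × 7.14 g/cm³ = 19.39 g·m⁻²

D(3) = 19.4 g·m⁻²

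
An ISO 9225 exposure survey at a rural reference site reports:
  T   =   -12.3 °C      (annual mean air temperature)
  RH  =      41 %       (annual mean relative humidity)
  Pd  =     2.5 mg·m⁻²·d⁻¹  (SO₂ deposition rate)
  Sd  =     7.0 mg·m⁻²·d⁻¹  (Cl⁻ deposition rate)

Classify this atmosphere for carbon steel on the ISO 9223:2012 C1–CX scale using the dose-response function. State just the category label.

C1

carbon steel: T≤10 °C ⇒ hinge +0.150·(-12.3−10) = -3.3450
  SO₂ term: 1.77·2.5^0.52·exp(0.02·41-3.3450) = 0.2282
  Cl⁻ term: 0.102·7.0^0.62·exp(0.033·41+0.04·-12.3) = 0.8063
  sum: 0.2282 + 0.8063 → r_corr = 1.034 μm/a
ISO 9223 Table 2 (carbon steel): 0 < 1.03 ≤ 1.3 μm/a ⇒ C1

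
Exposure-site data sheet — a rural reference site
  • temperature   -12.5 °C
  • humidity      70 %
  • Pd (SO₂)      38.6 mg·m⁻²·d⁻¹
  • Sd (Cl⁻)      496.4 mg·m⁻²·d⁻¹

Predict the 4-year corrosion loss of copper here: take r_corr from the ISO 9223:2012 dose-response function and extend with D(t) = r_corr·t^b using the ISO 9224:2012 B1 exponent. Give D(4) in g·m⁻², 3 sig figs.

copper: f(T) = +0.126·(T−10) [T≤10 °C] = -2.8350
  sulphur-dioxide contribution → 0.05003 μm/a
  chloride contribution → 0.369 μm/a
  ⇒ r_corr(copper) = 0.419 μm/a
ISO 9224: D(t) = r_corr · t^b with b = 0.667 (copper, B1)
  D(4) = 0.419 × 4^0.667 = 0.419 × 2.521 = 1.056 μm
  Mass loss = 1.056 μm × 8.96 g/cm³ = 9.465 g·m⁻²

D(4) = 9.46 g·m⁻²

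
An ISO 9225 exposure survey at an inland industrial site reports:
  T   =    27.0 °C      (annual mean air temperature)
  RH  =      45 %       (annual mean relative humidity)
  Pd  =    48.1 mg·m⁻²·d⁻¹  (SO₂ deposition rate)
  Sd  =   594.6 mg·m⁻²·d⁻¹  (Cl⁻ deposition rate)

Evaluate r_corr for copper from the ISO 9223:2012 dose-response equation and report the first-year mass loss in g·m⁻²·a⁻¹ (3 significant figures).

r_corr = 10.3 g·m⁻²·a⁻¹

copper: temperature factor f = -0.080·(17.0) = -1.3600
  SO₂ term: 0.0053·48.1^0.26·exp(0.059·45-1.3600) = 0.05297
  Sd branch = 0.01025·Sd^0.27·e^(0.036·RH+0.049·T) = 1.091 μm/a
  sum: 0.05297 + 1.091 → r_corr = 1.144 μm/a
Convert to mass loss: 1.144 μm/a × 8.96 g/cm³ = 10.25 g·m⁻²·a⁻¹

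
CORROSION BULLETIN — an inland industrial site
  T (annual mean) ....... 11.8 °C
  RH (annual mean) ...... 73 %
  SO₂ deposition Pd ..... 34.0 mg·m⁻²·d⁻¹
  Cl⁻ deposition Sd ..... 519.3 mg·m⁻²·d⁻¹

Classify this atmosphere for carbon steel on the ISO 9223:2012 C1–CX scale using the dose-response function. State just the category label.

carbon steel: f(T) = -0.054·(T−10) [T>10 °C] = -0.0972
  sulphur-dioxide contribution → 43.27 μm/a
  chloride contribution → 87.77 μm/a
  ⇒ r_corr(carbon steel) = 131 μm/a
131 μm/a falls in (80, 200] for carbon steel → category C5

C5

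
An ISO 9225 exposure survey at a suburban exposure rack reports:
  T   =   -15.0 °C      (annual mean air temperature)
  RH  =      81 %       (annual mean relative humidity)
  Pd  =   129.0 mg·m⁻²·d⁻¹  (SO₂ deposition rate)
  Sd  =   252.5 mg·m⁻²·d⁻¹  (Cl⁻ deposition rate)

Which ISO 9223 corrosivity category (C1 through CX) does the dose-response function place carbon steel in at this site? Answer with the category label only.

carbon steel: f(T) = +0.150·(T−10) [T≤10 °C] = -3.7500
  SO₂ term: 1.77·129.0^0.52·exp(0.02·81-3.7500) = 2.633
  Sd branch = 0.102·Sd^0.62·e^(0.033·RH+0.04·T) = 25.02 μm/a
  r_corr = 2.633 + 25.02 = 27.65 μm/a
Category bounds: 25…50 μm/a bracket r_corr ⇒ C3

C3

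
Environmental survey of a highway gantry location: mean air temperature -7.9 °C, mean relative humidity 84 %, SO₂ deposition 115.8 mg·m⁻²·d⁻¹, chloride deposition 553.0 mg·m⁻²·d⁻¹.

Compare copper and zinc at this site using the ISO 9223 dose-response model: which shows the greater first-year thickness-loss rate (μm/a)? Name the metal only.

zinc

copper: f(T) = +0.126·(T−10) [T≤10 °C] = -2.2554
  Pd branch = 0.0053·Pd^0.26·e^(0.059·RH+f) = 0.2715 μm/a
  Sd branch = 0.01025·Sd^0.27·e^(0.036·RH+0.049·T) = 0.7879 μm/a
  r_corr = 0.2715 + 0.7879 = 1.059 μm/a
zinc: T≤10 °C ⇒ hinge +0.038·(-7.9−10) = -0.6802
  SO₂ term: 0.0129·115.8^0.44·exp(0.046·84-0.6802) = 2.52
  Cl⁻ term: 0.0175·553.0^0.57·exp(0.008·84+0.085·-7.9) = 0.6406
  r_corr = 2.52 + 0.6406 = 3.16 μm/a
Ordering by μm/a: zinc (3.16) > copper (1.06)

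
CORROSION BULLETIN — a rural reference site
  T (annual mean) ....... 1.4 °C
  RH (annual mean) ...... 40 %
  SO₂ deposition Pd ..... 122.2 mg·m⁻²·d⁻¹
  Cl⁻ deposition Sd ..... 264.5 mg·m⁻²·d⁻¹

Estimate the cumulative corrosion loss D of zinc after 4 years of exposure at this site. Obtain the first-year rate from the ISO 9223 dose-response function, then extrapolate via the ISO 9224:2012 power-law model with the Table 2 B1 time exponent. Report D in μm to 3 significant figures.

zinc: temperature factor f = +0.038·(-8.6) = -0.3268
  SO₂ term: 0.0129·122.2^0.44·exp(0.046·40-0.3268) = 0.4854
  Cl⁻ term: 0.0175·264.5^0.57·exp(0.008·40+0.085·1.4) = 0.6523
  r_corr = 0.4854 + 0.6523 = 1.138 μm/a
ISO 9224: D(t) = r_corr · t^b with b = 0.813 (zinc, B1)
  D(4) = 1.138 × 4^0.813 = 1.138 × 3.087 = 3.512 μm

D(4) = 3.51 μm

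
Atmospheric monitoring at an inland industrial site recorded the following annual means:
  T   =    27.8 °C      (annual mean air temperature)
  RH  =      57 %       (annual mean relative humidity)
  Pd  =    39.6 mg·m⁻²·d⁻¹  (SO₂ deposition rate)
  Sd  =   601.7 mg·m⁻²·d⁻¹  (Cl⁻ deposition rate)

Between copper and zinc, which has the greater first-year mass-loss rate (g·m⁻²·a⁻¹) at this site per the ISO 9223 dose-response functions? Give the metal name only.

copper: temperature factor f = -0.080·(17.8) = -1.4240
  Pd branch = 0.0053·Pd^0.26·e^(0.059·RH+f) = 0.09589 μm/a
  Cl⁻ term: 0.01025·601.7^0.27·exp(0.036·57+0.049·27.8) = 1.754
  r_corr = 0.09589 + 1.754 = 1.849 μm/a
  mass loss = 1.849 μm/a × 8.96 g/cm³ = 16.57 g·m⁻²·a⁻¹
zinc: temperature factor f = -0.071·(17.8) = -1.2638
  Pd branch = 0.0129·Pd^0.44·e^(0.046·RH+f) = 0.2532 μm/a
  Sd branch = 0.0175·Sd^0.57·e^(0.008·RH+0.085·T) = 11.26 μm/a
  r_corr = 0.2532 + 11.26 = 11.51 μm/a
  mass loss = 11.51 μm/a × 7.14 g/cm³ = 82.21 g·m⁻²·a⁻¹
Ordering by g·m⁻²·a⁻¹: zinc (82.2) > copper (16.6)

zinc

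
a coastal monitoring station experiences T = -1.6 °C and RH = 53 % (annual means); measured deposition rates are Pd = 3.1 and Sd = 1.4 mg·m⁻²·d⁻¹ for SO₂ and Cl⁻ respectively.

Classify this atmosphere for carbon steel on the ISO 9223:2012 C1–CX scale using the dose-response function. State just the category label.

C2

carbon steel: T≤10 °C ⇒ hinge +0.150·(-1.6−10) = -1.7400
  Pd branch = 1.77·Pd^0.52·e^(0.02·RH+f) = 1.615 μm/a
  Cl⁻ term: 0.102·1.4^0.62·exp(0.033·53+0.04·-1.6) = 0.6776
  sum: 1.615 + 0.6776 → r_corr = 2.293 μm/a
Category bounds: 1.3…25 μm/a bracket r_corr ⇒ C2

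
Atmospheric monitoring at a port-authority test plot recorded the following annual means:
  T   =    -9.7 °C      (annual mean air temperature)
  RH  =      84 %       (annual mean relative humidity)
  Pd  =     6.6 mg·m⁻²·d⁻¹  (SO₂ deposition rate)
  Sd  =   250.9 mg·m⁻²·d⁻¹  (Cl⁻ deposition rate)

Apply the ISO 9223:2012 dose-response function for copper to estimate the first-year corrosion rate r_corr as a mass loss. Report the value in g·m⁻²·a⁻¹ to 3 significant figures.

copper: f(T) = +0.126·(T−10) [T≤10 °C] = -2.4822
  SO₂ term: 0.0053·6.6^0.26·exp(0.059·84-2.4822) = 0.1027
  Sd branch = 0.01025·Sd^0.27·e^(0.036·RH+0.049·T) = 0.5827 μm/a
  r_corr = 0.1027 + 0.5827 = 0.6855 μm/a
Convert to mass loss: 0.6855 μm/a × 8.96 g/cm³ = 6.142 g·m⁻²·a⁻¹

r_corr = 6.14 g·m⁻²·a⁻¹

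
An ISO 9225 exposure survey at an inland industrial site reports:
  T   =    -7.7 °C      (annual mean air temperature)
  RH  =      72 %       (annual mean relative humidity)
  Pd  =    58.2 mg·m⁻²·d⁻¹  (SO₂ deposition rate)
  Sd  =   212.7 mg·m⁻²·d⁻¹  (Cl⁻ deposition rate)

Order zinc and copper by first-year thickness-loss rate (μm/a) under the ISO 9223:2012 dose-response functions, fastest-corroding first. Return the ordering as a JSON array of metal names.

["zinc", "copper"]

zinc: f(T) = +0.038·(T−10) [T≤10 °C] = -0.6726
  SO₂ term: 0.0129·58.2^0.44·exp(0.046·72-0.6726) = 1.08
  Cl⁻ term: 0.0175·212.7^0.57·exp(0.008·72+0.085·-7.7) = 0.3434
  r_corr = 1.08 + 0.3434 = 1.423 μm/a
copper: f(T) = +0.126·(T−10) [T≤10 °C] = -2.2302
  Pd branch = 0.0053·Pd^0.26·e^(0.059·RH+f) = 0.1147 μm/a
  Sd branch = 0.01025·Sd^0.27·e^(0.036·RH+0.049·T) = 0.3991 μm/a
  sum: 0.1147 + 0.3991 → r_corr = 0.5138 μm/a
Ordering by μm/a: zinc (1.42) > copper (0.514)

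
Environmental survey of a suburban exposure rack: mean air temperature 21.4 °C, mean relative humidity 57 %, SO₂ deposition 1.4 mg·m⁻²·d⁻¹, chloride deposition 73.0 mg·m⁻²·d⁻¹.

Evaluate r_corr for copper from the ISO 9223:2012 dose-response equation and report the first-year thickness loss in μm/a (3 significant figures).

copper: f(T) = -0.080·(T−10) [T>10 °C] = -0.9120
  Pd branch = 0.0053·Pd^0.26·e^(0.059·RH+f) = 0.0671 μm/a
  Cl⁻ term: 0.01025·73.0^0.27·exp(0.036·57+0.049·21.4) = 0.7251
  sum: 0.0671 + 0.7251 → r_corr = 0.7922 μm/a

r_corr = 0.792 μm/a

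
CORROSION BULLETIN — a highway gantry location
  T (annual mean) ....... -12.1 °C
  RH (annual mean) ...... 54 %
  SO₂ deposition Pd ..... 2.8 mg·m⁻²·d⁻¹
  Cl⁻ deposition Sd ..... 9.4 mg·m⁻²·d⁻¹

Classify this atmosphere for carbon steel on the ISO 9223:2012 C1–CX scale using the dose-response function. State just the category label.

C2

carbon steel: temperature factor f = +0.150·(-22.1) = -3.3150
  Pd branch = 1.77·Pd^0.52·e^(0.02·RH+f) = 0.3235 μm/a
  Cl⁻ term: 0.102·9.4^0.62·exp(0.033·54+0.04·-12.1) = 1.498
  sum: 0.3235 + 1.498 → r_corr = 1.822 μm/a
ISO 9223 Table 2 (carbon steel): 1.3 < 1.82 ≤ 25 μm/a ⇒ C2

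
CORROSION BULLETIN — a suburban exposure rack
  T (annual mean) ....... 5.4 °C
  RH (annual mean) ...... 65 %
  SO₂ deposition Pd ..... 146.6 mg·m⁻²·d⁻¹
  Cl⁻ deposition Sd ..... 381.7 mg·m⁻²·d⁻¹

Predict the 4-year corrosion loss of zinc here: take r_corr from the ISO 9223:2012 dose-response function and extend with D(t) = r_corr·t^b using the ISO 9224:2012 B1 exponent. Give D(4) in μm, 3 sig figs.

zinc: T≤10 °C ⇒ hinge +0.038·(5.4−10) = -0.1748
  sulphur-dioxide contribution → 1.933 μm/a
  chloride contribution → 1.38 μm/a
  ⇒ r_corr(zinc) = 3.313 μm/a
Long-term exponent b (ISO 9224 Table 2, B1) = 0.813
  D(4) = 3.313 × 4^0.813 = 3.313 × 3.087 = 10.23 μm

D(4) = 10.2 μm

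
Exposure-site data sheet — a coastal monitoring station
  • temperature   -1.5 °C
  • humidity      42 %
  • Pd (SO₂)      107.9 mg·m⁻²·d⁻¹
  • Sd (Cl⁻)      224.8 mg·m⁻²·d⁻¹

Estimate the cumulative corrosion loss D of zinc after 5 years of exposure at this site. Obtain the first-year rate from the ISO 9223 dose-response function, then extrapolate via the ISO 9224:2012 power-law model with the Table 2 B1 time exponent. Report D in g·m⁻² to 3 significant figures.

zinc: temperature factor f = +0.038·(-11.5) = -0.4370
  sulphur-dioxide contribution → 0.4512 μm/a
  chloride contribution → 0.4722 μm/a
  ⇒ r_corr(zinc) = 0.9234 μm/a
Long-term exponent b (ISO 9224 Table 2, B1) = 0.813
  D(5) = 0.9234 × 5^0.813 = 0.9234 × 3.701 = 3.417 μm
  Mass loss = 3.417 μm × 7.14 g/cm³ = 24.4 g·m⁻²

D(5) = 24.4 g·m⁻²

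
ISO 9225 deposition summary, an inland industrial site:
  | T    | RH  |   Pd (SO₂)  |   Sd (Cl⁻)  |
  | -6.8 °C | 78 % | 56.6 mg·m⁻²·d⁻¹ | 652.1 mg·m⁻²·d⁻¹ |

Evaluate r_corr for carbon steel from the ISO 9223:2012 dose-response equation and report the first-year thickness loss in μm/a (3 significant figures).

r_corr = 62.2 μm/a

carbon steel: T≤10 °C ⇒ hinge +0.150·(-6.8−10) = -2.5200
  sulphur-dioxide contribution → 5.527 μm/a
  chloride contribution → 56.65 μm/a
  ⇒ r_corr(carbon steel) = 62.18 μm/a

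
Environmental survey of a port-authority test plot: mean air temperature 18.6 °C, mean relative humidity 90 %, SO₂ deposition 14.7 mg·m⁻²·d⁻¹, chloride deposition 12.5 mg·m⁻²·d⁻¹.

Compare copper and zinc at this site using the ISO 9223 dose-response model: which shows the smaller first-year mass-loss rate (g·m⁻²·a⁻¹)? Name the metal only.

zinc

copper: f(T) = -0.080·(T−10) [T>10 °C] = -0.6880
  sulphur-dioxide contribution → 1.084 μm/a
  chloride contribution → 1.288 μm/a
  ⇒ r_corr(copper) = 2.372 μm/a
  mass loss = 2.372 μm/a × 8.96 g/cm³ = 21.25 g·m⁻²·a⁻¹
zinc: T>10 °C ⇒ hinge -0.071·(18.6−10) = -0.6106
  sulphur-dioxide contribution → 1.436 μm/a
  chloride contribution → 0.7372 μm/a
  total first-year rate 2.173 μm/a
  mass loss = 2.173 μm/a × 7.14 g/cm³ = 15.51 g·m⁻²·a⁻¹
Ordering by g·m⁻²·a⁻¹: copper (21.3) > zinc (15.5)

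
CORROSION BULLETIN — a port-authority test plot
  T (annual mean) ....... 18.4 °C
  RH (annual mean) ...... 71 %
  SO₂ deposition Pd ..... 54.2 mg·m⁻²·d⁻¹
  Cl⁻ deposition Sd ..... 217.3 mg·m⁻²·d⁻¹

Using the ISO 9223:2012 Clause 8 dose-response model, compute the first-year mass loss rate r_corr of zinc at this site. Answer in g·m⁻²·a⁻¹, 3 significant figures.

r_corr = 30.3 g·m⁻²·a⁻¹

zinc: f(T) = -0.071·(T−10) [T>10 °C] = -0.5964
  Pd branch = 0.0129·Pd^0.44·e^(0.046·RH+f) = 1.079 μm/a
  Sd branch = 0.0175·Sd^0.57·e^(0.008·RH+0.085·T) = 3.17 μm/a
  r_corr = 1.079 + 3.17 = 4.249 μm/a
Convert to mass loss: 4.249 μm/a × 7.14 g/cm³ = 30.34 g·m⁻²·a⁻¹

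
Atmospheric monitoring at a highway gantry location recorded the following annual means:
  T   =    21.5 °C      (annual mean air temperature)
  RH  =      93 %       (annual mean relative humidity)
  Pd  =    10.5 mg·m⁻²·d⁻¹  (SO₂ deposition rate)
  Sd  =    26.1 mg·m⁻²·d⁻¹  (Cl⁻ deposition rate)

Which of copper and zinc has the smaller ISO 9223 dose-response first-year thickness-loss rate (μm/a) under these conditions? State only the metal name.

zinc

copper: temperature factor f = -0.080·(11.5) = -0.9200
  sulphur-dioxide contribution → 0.9402 μm/a
  chloride contribution → 2.017 μm/a
  ⇒ r_corr(copper) = 2.957 μm/a
zinc: temperature factor f = -0.071·(11.5) = -0.8165
  sulphur-dioxide contribution → 1.157 μm/a
  chloride contribution → 1.47 μm/a
  total first-year rate 2.627 μm/a
Ordering by μm/a: copper (2.96) > zinc (2.63)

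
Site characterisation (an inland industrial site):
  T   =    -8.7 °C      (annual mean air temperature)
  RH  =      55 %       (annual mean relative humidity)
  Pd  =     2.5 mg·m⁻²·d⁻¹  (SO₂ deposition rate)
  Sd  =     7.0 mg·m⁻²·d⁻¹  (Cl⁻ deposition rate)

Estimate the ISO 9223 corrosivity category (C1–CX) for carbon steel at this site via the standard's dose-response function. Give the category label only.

C2

carbon steel: f(T) = +0.150·(T−10) [T≤10 °C] = -2.8050
  Pd branch = 1.77·Pd^0.52·e^(0.02·RH+f) = 0.5181 μm/a
  Cl⁻ term: 0.102·7.0^0.62·exp(0.033·55+0.04·-8.7) = 1.478
  r_corr = 0.5181 + 1.478 = 1.996 μm/a
Category bounds: 1.3…25 μm/a bracket r_corr ⇒ C2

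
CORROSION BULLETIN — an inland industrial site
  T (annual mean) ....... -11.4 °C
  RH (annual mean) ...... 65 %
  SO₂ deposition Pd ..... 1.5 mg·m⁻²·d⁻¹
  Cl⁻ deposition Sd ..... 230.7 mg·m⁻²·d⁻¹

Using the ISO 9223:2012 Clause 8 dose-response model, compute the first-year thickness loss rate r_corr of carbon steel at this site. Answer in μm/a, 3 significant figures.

carbon steel: temperature factor f = +0.150·(-21.4) = -3.2100
  sulphur-dioxide contribution → 0.3236 μm/a
  chloride contribution → 16.11 μm/a
  ⇒ r_corr(carbon steel) = 16.44 μm/a

r_corr = 16.4 μm/a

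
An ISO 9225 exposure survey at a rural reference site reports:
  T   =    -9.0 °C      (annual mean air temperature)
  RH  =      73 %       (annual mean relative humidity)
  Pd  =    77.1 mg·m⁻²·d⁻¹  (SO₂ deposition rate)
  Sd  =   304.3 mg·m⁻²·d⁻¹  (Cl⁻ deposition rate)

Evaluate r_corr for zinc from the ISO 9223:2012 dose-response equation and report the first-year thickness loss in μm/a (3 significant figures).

zinc: T≤10 °C ⇒ hinge +0.038·(-9.0−10) = -0.7220
  Pd branch = 0.0129·Pd^0.44·e^(0.046·RH+f) = 1.218 μm/a
  Sd branch = 0.0175·Sd^0.57·e^(0.008·RH+0.085·T) = 0.3801 μm/a
  sum: 1.218 + 0.3801 → r_corr = 1.598 μm/a

r_corr = 1.60 μm/a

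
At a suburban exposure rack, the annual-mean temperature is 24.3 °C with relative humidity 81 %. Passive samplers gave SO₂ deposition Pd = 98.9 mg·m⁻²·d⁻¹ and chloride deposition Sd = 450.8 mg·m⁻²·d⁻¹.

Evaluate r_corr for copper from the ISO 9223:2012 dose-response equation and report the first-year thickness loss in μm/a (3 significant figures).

copper: f(T) = -0.080·(T−10) [T>10 °C] = -1.1440
  sulphur-dioxide contribution → 0.6633 μm/a
  chloride contribution → 3.242 μm/a
  ⇒ r_corr(copper) = 3.905 μm/a

r_corr = 3.91 μm/a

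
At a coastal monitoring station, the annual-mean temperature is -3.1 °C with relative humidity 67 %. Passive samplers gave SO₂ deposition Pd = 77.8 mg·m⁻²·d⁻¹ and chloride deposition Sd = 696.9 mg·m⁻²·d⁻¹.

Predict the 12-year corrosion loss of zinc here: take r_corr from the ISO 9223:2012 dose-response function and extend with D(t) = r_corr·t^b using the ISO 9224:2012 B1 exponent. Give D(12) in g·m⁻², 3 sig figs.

D(12) = 114 g·m⁻²

zinc: temperature factor f = +0.038·(-13.1) = -0.4978
  sulphur-dioxide contribution → 1.161 μm/a
  chloride contribution → 0.9594 μm/a
  total first-year rate 2.121 μm/a
Power-law: D(12) = r_corr · 12^0.813
  D(12) = 2.121 × 12^0.813 = 2.121 × 7.54 = 15.99 μm
  Mass loss = 15.99 μm × 7.14 g/cm³ = 114.2 g·m⁻²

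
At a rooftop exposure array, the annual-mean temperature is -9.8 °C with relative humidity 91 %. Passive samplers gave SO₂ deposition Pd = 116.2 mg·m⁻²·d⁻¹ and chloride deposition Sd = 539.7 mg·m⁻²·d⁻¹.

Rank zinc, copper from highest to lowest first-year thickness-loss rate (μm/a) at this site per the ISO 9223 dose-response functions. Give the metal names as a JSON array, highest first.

zinc: f(T) = +0.038·(T−10) [T≤10 °C] = -0.7524
  sulphur-dioxide contribution → 3.239 μm/a
  chloride contribution → 0.5685 μm/a
  ⇒ r_corr(zinc) = 3.808 μm/a
copper: temperature factor f = +0.126·(-19.8) = -2.4948
  sulphur-dioxide contribution → 0.3232 μm/a
  chloride contribution → 0.9175 μm/a
  ⇒ r_corr(copper) = 1.241 μm/a
Ordering by μm/a: zinc (3.81) > copper (1.24)

["zinc", "copper"]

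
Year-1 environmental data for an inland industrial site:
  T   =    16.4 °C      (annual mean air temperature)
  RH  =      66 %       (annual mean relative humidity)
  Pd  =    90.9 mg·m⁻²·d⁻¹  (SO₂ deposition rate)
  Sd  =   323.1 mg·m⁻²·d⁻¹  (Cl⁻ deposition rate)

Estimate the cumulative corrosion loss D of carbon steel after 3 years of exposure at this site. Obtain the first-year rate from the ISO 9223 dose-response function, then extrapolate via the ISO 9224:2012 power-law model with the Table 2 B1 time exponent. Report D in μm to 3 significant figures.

carbon steel: T>10 °C ⇒ hinge -0.054·(16.4−10) = -0.3456
  Pd branch = 1.77·Pd^0.52·e^(0.02·RH+f) = 48.93 μm/a
  Cl⁻ term: 0.102·323.1^0.62·exp(0.033·66+0.04·16.4) = 62.4
  sum: 48.93 + 62.4 → r_corr = 111.3 μm/a
ISO 9224: D(t) = r_corr · t^b with b = 0.523 (carbon steel, B1)
  D(3) = 111.3 × 3^0.523 = 111.3 × 1.776 = 197.8 μm

D(3) = 198 μm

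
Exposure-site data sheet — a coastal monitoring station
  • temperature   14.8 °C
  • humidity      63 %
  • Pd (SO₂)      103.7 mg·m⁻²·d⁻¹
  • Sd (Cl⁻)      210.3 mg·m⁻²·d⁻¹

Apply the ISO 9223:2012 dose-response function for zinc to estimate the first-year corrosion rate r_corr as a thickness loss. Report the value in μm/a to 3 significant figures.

zinc: T>10 °C ⇒ hinge -0.071·(14.8−10) = -0.3408
  SO₂ term: 0.0129·103.7^0.44·exp(0.046·63-0.3408) = 1.283
  Cl⁻ term: 0.0175·210.3^0.57·exp(0.008·63+0.085·14.8) = 2.149
  sum: 1.283 + 2.149 → r_corr = 3.432 μm/a

r_corr = 3.43 μm/a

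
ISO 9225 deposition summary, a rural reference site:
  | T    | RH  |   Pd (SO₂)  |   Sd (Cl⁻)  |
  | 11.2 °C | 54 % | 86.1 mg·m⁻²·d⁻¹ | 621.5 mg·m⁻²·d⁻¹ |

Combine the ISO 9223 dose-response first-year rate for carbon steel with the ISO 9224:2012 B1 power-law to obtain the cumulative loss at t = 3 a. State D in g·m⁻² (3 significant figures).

carbon steel: T>10 °C ⇒ hinge -0.054·(11.2−10) = -0.0648
  SO₂ term: 1.77·86.1^0.52·exp(0.02·54-0.0648) = 49.55
  Cl⁻ term: 0.102·621.5^0.62·exp(0.033·54+0.04·11.2) = 51.17
  sum: 49.55 + 51.17 → r_corr = 100.7 μm/a
Power-law: D(3) = r_corr · 3^0.523
  D(3) = 100.7 × 3^0.523 = 100.7 × 1.776 = 178.9 μm
  Mass loss = 178.9 μm × 7.85 g/cm³ = 1405 g·m⁻²

D(3) = 1.40e+03 g·m⁻²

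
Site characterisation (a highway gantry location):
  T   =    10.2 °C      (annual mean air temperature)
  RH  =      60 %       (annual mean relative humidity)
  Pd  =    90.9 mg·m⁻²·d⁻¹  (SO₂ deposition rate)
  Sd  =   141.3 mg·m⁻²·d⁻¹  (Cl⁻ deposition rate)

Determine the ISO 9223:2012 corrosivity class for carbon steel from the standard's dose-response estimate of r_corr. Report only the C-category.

C5

carbon steel: T>10 °C ⇒ hinge -0.054·(10.2−10) = -0.0108
  SO₂ term: 1.77·90.9^0.52·exp(0.02·60-0.0108) = 60.66
  Sd branch = 0.102·Sd^0.62·e^(0.033·RH+0.04·T) = 23.92 μm/a
  r_corr = 60.66 + 23.92 = 84.58 μm/a
ISO 9223 Table 2 (carbon steel): 80 < 84.6 ≤ 200 μm/a ⇒ C5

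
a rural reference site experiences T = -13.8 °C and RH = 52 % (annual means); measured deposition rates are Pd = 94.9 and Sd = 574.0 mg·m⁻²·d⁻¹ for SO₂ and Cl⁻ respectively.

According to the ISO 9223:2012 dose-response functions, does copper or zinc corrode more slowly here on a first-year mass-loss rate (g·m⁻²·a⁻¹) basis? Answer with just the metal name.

copper: T≤10 °C ⇒ hinge +0.126·(-13.8−10) = -2.9988
  sulphur-dioxide contribution → 0.01855 μm/a
  chloride contribution → 0.1883 μm/a
  ⇒ r_corr(copper) = 0.2069 μm/a
  mass loss = 0.2069 μm/a × 8.96 g/cm³ = 1.854 g·m⁻²·a⁻¹
zinc: f(T) = +0.038·(T−10) [T≤10 °C] = -0.9044
  sulphur-dioxide contribution → 0.4233 μm/a
  chloride contribution → 0.3068 μm/a
  ⇒ r_corr(zinc) = 0.7301 μm/a
  mass loss = 0.7301 μm/a × 7.14 g/cm³ = 5.213 g·m⁻²·a⁻¹
Ordering by g·m⁻²·a⁻¹: zinc (5.21) > copper (1.85)

copper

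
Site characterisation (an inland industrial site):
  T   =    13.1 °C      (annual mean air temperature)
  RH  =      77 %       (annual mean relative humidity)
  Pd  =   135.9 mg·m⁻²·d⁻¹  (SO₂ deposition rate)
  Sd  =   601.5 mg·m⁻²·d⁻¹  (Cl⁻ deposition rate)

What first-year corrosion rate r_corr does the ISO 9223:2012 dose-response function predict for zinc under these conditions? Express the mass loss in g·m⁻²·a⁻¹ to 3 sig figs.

zinc: temperature factor f = -0.071·(3.1) = -0.2201
  sulphur-dioxide contribution → 3.104 μm/a
  chloride contribution → 3.787 μm/a
  total first-year rate 6.891 μm/a
Convert to mass loss: 6.891 μm/a × 7.14 g/cm³ = 49.2 g·m⁻²·a⁻¹

r_corr = 49.2 g·m⁻²·a⁻¹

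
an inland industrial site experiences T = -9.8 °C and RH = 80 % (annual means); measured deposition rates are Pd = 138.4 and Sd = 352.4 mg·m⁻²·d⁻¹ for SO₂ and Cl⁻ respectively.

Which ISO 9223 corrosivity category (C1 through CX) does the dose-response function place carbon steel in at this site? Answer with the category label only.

C3

carbon steel: T≤10 °C ⇒ hinge +0.150·(-9.8−10) = -2.9700
  sulphur-dioxide contribution → 5.84 μm/a
  chloride contribution → 36.65 μm/a
  ⇒ r_corr(carbon steel) = 42.49 μm/a
42.5 μm/a falls in (25, 50] for carbon steel → category C3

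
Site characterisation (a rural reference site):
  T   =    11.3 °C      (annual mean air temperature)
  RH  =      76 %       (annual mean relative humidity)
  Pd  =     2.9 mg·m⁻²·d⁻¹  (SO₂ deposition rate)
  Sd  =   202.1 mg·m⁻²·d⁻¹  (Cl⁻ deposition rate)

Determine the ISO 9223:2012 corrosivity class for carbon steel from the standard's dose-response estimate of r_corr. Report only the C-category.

carbon steel: temperature factor f = -0.054·(1.3) = -0.0702
  SO₂ term: 1.77·2.9^0.52·exp(0.02·76-0.0702) = 13.12
  Sd branch = 0.102·Sd^0.62·e^(0.033·RH+0.04·T) = 52.91 μm/a
  sum: 13.12 + 52.91 → r_corr = 66.04 μm/a
Category bounds: 50…80 μm/a bracket r_corr ⇒ C4

C4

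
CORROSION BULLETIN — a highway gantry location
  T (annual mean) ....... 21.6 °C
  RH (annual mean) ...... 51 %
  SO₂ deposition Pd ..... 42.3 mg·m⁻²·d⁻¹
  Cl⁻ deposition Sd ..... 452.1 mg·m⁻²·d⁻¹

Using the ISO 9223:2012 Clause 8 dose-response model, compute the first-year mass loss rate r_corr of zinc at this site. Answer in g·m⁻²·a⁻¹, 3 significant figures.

r_corr = 40.6 g·m⁻²·a⁻¹

zinc: T>10 °C ⇒ hinge -0.071·(21.6−10) = -0.8236
  sulphur-dioxide contribution → 0.3071 μm/a
  chloride contribution → 5.384 μm/a
  total first-year rate 5.691 μm/a
Convert to mass loss: 5.691 μm/a × 7.14 g/cm³ = 40.63 g·m⁻²·a⁻¹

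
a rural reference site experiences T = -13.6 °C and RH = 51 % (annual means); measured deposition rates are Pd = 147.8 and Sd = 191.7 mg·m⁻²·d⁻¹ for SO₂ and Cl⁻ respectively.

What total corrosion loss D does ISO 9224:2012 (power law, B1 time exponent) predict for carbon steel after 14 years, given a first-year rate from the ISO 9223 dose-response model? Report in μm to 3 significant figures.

carbon steel: f(T) = +0.150·(T−10) [T≤10 °C] = -3.5400
  sulphur-dioxide contribution → 1.913 μm/a
  chloride contribution → 8.289 μm/a
  total first-year rate 10.2 μm/a
Long-term exponent b (ISO 9224 Table 2, B1) = 0.523
  D(14) = 10.2 × 14^0.523 = 10.2 × 3.976 = 40.56 μm

D(14) = 40.6 μm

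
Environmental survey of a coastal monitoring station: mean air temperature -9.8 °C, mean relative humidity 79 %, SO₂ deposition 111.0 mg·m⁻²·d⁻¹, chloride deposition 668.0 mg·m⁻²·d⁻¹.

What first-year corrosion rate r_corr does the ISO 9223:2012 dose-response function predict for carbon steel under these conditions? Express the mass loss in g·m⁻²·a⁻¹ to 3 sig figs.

r_corr = 454 g·m⁻²·a⁻¹

carbon steel: f(T) = +0.150·(T−10) [T≤10 °C] = -2.9700
  SO₂ term: 1.77·111.0^0.52·exp(0.02·79-2.9700) = 5.104
  Sd branch = 0.102·Sd^0.62·e^(0.033·RH+0.04·T) = 52.71 μm/a
  r_corr = 5.104 + 52.71 = 57.82 μm/a
Convert to mass loss: 57.82 μm/a × 7.85 g/cm³ = 453.9 g·m⁻²·a⁻¹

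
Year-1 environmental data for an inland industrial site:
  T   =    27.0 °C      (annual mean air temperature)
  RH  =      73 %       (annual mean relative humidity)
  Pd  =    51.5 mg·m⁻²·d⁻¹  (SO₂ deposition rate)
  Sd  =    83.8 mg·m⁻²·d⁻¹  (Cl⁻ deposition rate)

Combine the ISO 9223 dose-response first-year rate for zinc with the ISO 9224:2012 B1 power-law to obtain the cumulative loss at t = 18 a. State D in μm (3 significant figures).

D(18) = 47.3 μm

zinc: f(T) = -0.071·(T−10) [T>10 °C] = -1.2070
  Pd branch = 0.0129·Pd^0.44·e^(0.046·RH+f) = 0.628 μm/a
  Cl⁻ term: 0.0175·83.8^0.57·exp(0.008·73+0.085·27.0) = 3.887
  sum: 0.628 + 3.887 → r_corr = 4.515 μm/a
ISO 9224: D(t) = r_corr · t^b with b = 0.813 (zinc, B1)
  D(18) = 4.515 × 18^0.813 = 4.515 × 10.48 = 47.34 μm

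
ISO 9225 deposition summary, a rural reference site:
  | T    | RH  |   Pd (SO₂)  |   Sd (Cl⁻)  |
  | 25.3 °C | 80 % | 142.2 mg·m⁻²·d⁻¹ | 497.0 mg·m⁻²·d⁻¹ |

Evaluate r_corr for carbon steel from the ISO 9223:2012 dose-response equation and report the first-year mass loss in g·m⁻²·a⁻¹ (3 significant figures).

carbon steel: T>10 °C ⇒ hinge -0.054·(25.3−10) = -0.8262
  SO₂ term: 1.77·142.2^0.52·exp(0.02·80-0.8262) = 50.53
  Sd branch = 0.102·Sd^0.62·e^(0.033·RH+0.04·T) = 184.7 μm/a
  sum: 50.53 + 184.7 → r_corr = 235.2 μm/a
Convert to mass loss: 235.2 μm/a × 7.85 g/cm³ = 1846 g·m⁻²·a⁻¹

r_corr = 1.85e+03 g·m⁻²·a⁻¹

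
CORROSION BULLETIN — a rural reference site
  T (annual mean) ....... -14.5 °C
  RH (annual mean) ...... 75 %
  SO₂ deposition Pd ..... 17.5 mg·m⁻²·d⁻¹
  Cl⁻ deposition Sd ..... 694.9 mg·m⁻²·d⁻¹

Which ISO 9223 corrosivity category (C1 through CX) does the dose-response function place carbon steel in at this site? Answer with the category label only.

C3

carbon steel: temperature factor f = +0.150·(-24.5) = -3.6750
  sulphur-dioxide contribution → 0.8908 μm/a
  chloride contribution → 39.23 μm/a
  ⇒ r_corr(carbon steel) = 40.12 μm/a
ISO 9223 Table 2 (carbon steel): 25 < 40.1 ≤ 50 μm/a ⇒ C3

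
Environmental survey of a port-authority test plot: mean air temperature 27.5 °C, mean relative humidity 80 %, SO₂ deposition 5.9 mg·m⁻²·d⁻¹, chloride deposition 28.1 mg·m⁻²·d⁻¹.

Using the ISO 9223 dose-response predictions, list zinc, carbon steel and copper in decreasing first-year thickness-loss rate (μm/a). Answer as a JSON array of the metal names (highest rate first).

["carbon steel", "zinc", "copper"]

zinc: temperature factor f = -0.071·(17.5) = -1.2425
  SO₂ term: 0.0129·5.9^0.44·exp(0.046·80-1.2425) = 0.3224
  Cl⁻ term: 0.0175·28.1^0.57·exp(0.008·80+0.085·27.5) = 2.301
  r_corr = 0.3224 + 2.301 = 2.623 μm/a
carbon steel: temperature factor f = -0.054·(17.5) = -0.9450
  Pd branch = 1.77·Pd^0.52·e^(0.02·RH+f) = 8.576 μm/a
  Cl⁻ term: 0.102·28.1^0.62·exp(0.033·80+0.04·27.5) = 33.97
  sum: 8.576 + 33.97 → r_corr = 42.54 μm/a
copper: T>10 °C ⇒ hinge -0.080·(27.5−10) = -1.4000
  Pd branch = 0.0053·Pd^0.26·e^(0.059·RH+f) = 0.2326 μm/a
  Sd branch = 0.01025·Sd^0.27·e^(0.036·RH+0.049·T) = 1.729 μm/a
  sum: 0.2326 + 1.729 → r_corr = 1.962 μm/a
Ordering by μm/a: carbon steel (42.5) > zinc (2.62) > copper (1.96)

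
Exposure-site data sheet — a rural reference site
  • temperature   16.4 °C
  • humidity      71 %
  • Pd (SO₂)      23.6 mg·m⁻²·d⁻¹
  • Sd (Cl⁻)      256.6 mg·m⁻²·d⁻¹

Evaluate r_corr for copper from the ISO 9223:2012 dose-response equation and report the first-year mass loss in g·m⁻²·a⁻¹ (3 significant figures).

r_corr = 16.1 g·m⁻²·a⁻¹

copper: T>10 °C ⇒ hinge -0.080·(16.4−10) = -0.5120
  SO₂ term: 0.0053·23.6^0.26·exp(0.059·71-0.5120) = 0.4766
  Cl⁻ term: 0.01025·256.6^0.27·exp(0.036·71+0.049·16.4) = 1.319
  r_corr = 0.4766 + 1.319 = 1.796 μm/a
Convert to mass loss: 1.796 μm/a × 8.96 g/cm³ = 16.09 g·m⁻²·a⁻¹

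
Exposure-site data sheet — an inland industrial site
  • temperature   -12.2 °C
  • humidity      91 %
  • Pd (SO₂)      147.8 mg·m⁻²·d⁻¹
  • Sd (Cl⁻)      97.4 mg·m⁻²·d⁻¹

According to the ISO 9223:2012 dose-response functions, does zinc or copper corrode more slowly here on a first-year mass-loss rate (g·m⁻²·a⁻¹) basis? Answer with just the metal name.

zinc: temperature factor f = +0.038·(-22.2) = -0.8436
  Pd branch = 0.0129·Pd^0.44·e^(0.046·RH+f) = 3.287 μm/a
  Sd branch = 0.0175·Sd^0.57·e^(0.008·RH+0.085·T) = 0.1747 μm/a
  r_corr = 3.287 + 0.1747 = 3.462 μm/a
  mass loss = 3.462 μm/a × 7.14 g/cm³ = 24.72 g·m⁻²·a⁻¹
copper: temperature factor f = +0.126·(-22.2) = -2.7972
  SO₂ term: 0.0053·147.8^0.26·exp(0.059·91-2.7972) = 0.2543
  Sd branch = 0.01025·Sd^0.27·e^(0.036·RH+0.049·T) = 0.5138 μm/a
  sum: 0.2543 + 0.5138 → r_corr = 0.768 μm/a
  mass loss = 0.768 μm/a × 8.96 g/cm³ = 6.882 g·m⁻²·a⁻¹
Ordering by g·m⁻²·a⁻¹: zinc (24.7) > copper (6.88)

copper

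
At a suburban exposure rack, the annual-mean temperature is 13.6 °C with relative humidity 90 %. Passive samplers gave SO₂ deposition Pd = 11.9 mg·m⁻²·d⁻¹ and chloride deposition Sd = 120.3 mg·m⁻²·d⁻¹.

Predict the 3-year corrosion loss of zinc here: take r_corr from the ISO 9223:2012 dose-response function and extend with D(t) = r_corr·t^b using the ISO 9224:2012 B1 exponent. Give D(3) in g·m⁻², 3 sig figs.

D(3) = 63.1 g·m⁻²

zinc: temperature factor f = -0.071·(3.6) = -0.2556
  SO₂ term: 0.0129·11.9^0.44·exp(0.046·90-0.2556) = 1.866
  Sd branch = 0.0175·Sd^0.57·e^(0.008·RH+0.085·T) = 1.752 μm/a
  r_corr = 1.866 + 1.752 = 3.618 μm/a
ISO 9224: D(t) = r_corr · t^b with b = 0.813 (zinc, B1)
  D(3) = 3.618 × 3^0.813 = 3.618 × 2.443 = 8.837 μm
  Mass loss = 8.837 μm × 7.14 g/cm³ = 63.1 g·m⁻²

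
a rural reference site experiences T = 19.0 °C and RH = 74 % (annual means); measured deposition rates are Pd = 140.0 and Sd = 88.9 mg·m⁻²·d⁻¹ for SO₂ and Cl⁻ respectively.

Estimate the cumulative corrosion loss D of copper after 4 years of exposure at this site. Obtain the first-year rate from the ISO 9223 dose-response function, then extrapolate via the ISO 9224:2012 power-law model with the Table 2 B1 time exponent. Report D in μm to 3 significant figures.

D(4) = 5.01 μm

copper: temperature factor f = -0.080·(9.0) = -0.7200
  sulphur-dioxide contribution → 0.734 μm/a
  chloride contribution → 1.254 μm/a
  ⇒ r_corr(copper) = 1.988 μm/a
ISO 9224: D(t) = r_corr · t^b with b = 0.667 (copper, B1)
  D(4) = 1.988 × 4^0.667 = 1.988 × 2.521 = 5.011 μm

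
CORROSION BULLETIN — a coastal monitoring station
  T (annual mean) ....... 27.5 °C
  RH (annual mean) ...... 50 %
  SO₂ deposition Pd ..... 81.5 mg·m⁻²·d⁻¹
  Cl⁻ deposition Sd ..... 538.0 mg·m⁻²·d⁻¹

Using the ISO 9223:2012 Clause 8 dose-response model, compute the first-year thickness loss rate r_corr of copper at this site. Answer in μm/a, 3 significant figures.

copper: f(T) = -0.080·(T−10) [T>10 °C] = -1.4000
  sulphur-dioxide contribution → 0.0784 μm/a
  chloride contribution → 1.303 μm/a
  ⇒ r_corr(copper) = 1.382 μm/a

r_corr = 1.38 μm/a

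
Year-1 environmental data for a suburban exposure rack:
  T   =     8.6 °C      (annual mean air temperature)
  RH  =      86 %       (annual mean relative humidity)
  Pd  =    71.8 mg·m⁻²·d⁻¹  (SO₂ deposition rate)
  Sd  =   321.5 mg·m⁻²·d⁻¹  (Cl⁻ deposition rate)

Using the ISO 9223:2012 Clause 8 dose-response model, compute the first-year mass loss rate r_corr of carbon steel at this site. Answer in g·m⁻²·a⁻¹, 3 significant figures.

carbon steel: T≤10 °C ⇒ hinge +0.150·(8.6−10) = -0.2100
  Pd branch = 1.77·Pd^0.52·e^(0.02·RH+f) = 73.95 μm/a
  Cl⁻ term: 0.102·321.5^0.62·exp(0.033·86+0.04·8.6) = 88.1
  r_corr = 73.95 + 88.1 = 162.1 μm/a
Convert to mass loss: 162.1 μm/a × 7.85 g/cm³ = 1272 g·m⁻²·a⁻¹

r_corr = 1.27e+03 g·m⁻²·a⁻¹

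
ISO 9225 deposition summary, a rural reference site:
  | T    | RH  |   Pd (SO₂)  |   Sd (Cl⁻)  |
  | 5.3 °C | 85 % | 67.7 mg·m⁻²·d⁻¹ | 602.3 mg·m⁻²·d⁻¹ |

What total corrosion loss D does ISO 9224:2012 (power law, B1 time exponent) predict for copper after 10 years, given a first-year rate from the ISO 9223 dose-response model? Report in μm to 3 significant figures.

D(10) = 13.6 μm

copper: temperature factor f = +0.126·(-4.7) = -0.5922
  sulphur-dioxide contribution → 1.321 μm/a
  chloride contribution → 1.596 μm/a
  ⇒ r_corr(copper) = 2.917 μm/a
Power-law: D(10) = r_corr · 10^0.667
  D(10) = 2.917 × 10^0.667 = 2.917 × 4.645 = 13.55 μm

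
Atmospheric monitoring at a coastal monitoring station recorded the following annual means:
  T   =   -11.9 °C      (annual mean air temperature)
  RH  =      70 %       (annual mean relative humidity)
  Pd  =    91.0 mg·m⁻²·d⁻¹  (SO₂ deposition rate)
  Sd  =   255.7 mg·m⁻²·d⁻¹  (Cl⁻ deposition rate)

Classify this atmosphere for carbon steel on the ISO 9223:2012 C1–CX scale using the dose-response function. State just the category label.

carbon steel: T≤10 °C ⇒ hinge +0.150·(-11.9−10) = -3.2850
  Pd branch = 1.77·Pd^0.52·e^(0.02·RH+f) = 2.806 μm/a
  Sd branch = 0.102·Sd^0.62·e^(0.033·RH+0.04·T) = 19.86 μm/a
  r_corr = 2.806 + 19.86 = 22.66 μm/a
ISO 9223 Table 2 (carbon steel): 1.3 < 22.7 ≤ 25 μm/a ⇒ C2

C2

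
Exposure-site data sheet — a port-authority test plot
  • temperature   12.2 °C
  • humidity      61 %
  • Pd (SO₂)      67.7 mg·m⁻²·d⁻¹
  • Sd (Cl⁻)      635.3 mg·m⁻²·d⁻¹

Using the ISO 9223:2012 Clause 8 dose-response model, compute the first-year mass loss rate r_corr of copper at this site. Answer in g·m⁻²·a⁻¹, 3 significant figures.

copper: T>10 °C ⇒ hinge -0.080·(12.2−10) = -0.1760
  SO₂ term: 0.0053·67.7^0.26·exp(0.059·61-0.1760) = 0.4862
  Sd branch = 0.01025·Sd^0.27·e^(0.036·RH+0.049·T) = 0.9569 μm/a
  sum: 0.4862 + 0.9569 → r_corr = 1.443 μm/a
Convert to mass loss: 1.443 μm/a × 8.96 g/cm³ = 12.93 g·m⁻²·a⁻¹

r_corr = 12.9 g·m⁻²·a⁻¹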